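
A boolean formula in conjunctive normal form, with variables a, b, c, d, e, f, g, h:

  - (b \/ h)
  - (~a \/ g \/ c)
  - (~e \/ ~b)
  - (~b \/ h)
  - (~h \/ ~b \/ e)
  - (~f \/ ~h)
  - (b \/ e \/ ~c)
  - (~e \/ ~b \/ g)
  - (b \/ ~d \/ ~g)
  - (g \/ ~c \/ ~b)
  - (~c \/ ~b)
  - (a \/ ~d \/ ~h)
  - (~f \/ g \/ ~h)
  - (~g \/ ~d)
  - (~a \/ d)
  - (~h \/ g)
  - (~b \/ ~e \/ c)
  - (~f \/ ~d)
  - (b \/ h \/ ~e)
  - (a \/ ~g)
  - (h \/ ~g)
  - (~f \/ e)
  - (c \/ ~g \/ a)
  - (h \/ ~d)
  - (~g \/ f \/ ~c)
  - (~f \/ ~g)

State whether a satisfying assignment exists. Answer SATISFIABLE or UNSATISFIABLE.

UNSATISFIABLE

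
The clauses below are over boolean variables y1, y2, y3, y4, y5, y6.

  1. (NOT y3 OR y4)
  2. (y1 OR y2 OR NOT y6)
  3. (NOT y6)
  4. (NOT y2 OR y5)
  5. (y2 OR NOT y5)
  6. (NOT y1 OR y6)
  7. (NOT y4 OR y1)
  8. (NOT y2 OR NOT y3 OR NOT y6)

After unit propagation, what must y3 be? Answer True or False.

False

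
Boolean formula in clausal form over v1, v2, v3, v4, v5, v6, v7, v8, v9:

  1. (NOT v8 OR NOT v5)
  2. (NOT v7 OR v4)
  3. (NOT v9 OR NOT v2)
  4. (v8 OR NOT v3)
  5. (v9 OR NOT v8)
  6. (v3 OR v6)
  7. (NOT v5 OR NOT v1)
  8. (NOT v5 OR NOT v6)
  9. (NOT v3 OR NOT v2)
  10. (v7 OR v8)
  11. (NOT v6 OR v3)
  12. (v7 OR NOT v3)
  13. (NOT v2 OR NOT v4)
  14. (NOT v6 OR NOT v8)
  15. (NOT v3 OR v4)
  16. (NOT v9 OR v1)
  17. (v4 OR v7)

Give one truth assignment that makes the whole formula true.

v1 = T, v2 = F, v3 = T, v4 = T, v5 = F, v6 = F, v7 = T, v8 = T, v9 = T

Check each clause:
  1. (NOT v5 OR NOT v8) — NOT v5 is true.
  2. (NOT v7 OR v4) — v4 is true.
  3. (NOT v2 OR NOT v9) — NOT v2 is true.
  4. (v8 OR NOT v3) — v8 is true.
  5. (NOT v8 OR v9) — v9 is true.
  6. (v6 OR v3) — v3 is true.
  7. (NOT v5 OR NOT v1) — NOT v5 is true.
  8. (NOT v5 OR NOT v6) — NOT v6 is true.
  9. (NOT v2 OR NOT v3) — NOT v2 is true.
  10. (v8 OR v7) — v8 is true.
  11. (v3 OR NOT v6) — NOT v6 is true.
  12. (v7 OR NOT v3) — v7 is true.
  13. (NOT v4 OR NOT v2) — NOT v2 is true.
  14. (NOT v6 OR NOT v8) — NOT v6 is true.
  15. (v4 OR NOT v3) — v4 is true.
  16. (NOT v9 OR v1) — v1 is true.
  17. (v4 OR v7) — v4 is true.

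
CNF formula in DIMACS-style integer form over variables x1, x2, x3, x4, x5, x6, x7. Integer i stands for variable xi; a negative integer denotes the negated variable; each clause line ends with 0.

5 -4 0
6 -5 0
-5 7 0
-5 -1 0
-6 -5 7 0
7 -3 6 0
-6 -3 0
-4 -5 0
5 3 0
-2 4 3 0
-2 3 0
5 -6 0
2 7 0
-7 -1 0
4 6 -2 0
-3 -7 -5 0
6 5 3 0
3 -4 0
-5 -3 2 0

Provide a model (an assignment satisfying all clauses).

x1=F  x2=F  x3=F  x4=F  x5=T  x6=T  x7=T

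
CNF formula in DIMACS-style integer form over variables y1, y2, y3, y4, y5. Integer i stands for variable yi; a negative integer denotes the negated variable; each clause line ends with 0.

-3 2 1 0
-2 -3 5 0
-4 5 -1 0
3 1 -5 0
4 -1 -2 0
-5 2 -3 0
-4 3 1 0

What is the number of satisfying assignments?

Split on y1, then y3.
  y1=T, y3=T: remaining (y2,y4,y5) ∈ {(F,F,F); (T,T,T)} — 2.
  y1=T, y3=F: remaining (y2,y4,y5) ∈ {(F,F,F); (F,F,T); (F,T,T); (T,T,T)} — 4.
  y1=F, y3=T: remaining (y2,y4,y5) ∈ {(T,F,T); (T,T,T)} — 2.
  y1=F, y3=F: remaining (y2,y4,y5) ∈ {(F,F,F); (T,F,F)} — 2.
Total: 2 + 4 + 2 + 2 = 10.

10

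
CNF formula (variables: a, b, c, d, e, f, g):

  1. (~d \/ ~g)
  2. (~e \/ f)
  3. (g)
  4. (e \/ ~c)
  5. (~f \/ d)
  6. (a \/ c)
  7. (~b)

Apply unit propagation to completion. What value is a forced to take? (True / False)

(g) stands alone — g = True.
In (~g \/ ~d), ~g is now false; ~d must hold, so d = False.
(~f \/ d): since d = False, the clause reduces to (~f). f = False.
In (f \/ ~e), f is now false; ~e must hold, so e = False.
(e \/ ~c) with e = False leaves only ~c, so c = False.
In (a \/ c), c is now false; a must hold, so a = True.

True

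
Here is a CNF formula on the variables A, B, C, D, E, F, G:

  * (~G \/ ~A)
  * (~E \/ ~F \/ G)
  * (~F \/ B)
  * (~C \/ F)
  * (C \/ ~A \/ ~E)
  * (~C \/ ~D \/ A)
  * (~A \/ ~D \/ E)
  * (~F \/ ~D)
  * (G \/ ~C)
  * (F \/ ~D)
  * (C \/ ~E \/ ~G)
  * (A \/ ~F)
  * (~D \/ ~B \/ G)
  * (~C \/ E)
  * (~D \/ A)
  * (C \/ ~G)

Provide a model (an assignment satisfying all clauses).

A=T, B=F, C=F, D=F, E=F, F=F, G=F

Check each clause:
  1. (~A \/ ~G) — ~G is true.
  2. (G \/ ~E \/ ~F) — ~F is true.
  3. (~F \/ B) — ~F is true.
  4. (F \/ ~C) — ~C is true.
  5. (C \/ ~E \/ ~A) — ~E is true.
  6. (~D \/ A \/ ~C) — A is true.
  7. (E \/ ~A \/ ~D) — ~D is true.
  8. (~F \/ ~D) — ~F is true.
  9. (~C \/ G) — ~C is true.
  10. (F \/ ~D) — ~D is true.
  11. (~G \/ ~E \/ C) — ~G is true.
  12. (A \/ ~F) — A is true.
  13. (~B \/ G \/ ~D) — ~D is true.
  14. (~C \/ E) — ~C is true.
  15. (A \/ ~D) — A is true.
  16. (C \/ ~G) — ~G is true.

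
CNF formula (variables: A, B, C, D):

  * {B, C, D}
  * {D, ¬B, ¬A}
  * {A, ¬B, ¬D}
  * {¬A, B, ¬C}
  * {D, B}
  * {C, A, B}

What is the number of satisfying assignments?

6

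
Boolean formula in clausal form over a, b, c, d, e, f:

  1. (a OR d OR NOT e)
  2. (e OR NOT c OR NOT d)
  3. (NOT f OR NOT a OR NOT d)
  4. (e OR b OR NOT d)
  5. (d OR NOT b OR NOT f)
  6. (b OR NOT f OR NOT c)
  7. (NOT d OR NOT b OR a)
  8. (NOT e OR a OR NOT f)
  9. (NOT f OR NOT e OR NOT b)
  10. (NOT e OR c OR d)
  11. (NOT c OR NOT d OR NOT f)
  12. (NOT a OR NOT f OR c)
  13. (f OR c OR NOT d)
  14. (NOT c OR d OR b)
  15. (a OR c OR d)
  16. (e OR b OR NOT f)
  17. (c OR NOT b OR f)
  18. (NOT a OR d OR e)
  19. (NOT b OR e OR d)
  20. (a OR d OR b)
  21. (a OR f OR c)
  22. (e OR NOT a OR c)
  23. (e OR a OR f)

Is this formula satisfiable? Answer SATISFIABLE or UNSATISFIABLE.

Set a = True and propagate.
Set b = True and propagate.
For the remaining variables, c = True, d = False, e = True, f = False works.
Every clause has at least one true literal under this assignment.
So a=T, b=T, c=T, d=F, e=T, f=F is a satisfying assignment.

SATISFIABLE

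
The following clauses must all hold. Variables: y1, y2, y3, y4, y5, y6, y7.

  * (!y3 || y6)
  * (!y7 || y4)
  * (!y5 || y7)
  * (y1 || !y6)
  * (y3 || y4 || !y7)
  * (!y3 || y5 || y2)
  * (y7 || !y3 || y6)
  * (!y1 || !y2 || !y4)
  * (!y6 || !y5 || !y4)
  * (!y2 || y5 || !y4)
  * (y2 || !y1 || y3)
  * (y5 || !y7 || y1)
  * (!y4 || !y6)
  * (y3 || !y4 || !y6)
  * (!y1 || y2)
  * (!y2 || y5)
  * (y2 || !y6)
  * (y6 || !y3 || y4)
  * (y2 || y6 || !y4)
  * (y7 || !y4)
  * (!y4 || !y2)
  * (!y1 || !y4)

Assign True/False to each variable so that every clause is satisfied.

y1=False, y2=False, y3=False, y4=False, y5=False, y6=False, y7=False

Try y1 = False.
  then y6 is forced to False.
  then y3 is forced to False.
The remaining clauses are satisfied by y2 = False, y4 = False, y5 = False, y7 = False.
Every clause has at least one true literal under this assignment.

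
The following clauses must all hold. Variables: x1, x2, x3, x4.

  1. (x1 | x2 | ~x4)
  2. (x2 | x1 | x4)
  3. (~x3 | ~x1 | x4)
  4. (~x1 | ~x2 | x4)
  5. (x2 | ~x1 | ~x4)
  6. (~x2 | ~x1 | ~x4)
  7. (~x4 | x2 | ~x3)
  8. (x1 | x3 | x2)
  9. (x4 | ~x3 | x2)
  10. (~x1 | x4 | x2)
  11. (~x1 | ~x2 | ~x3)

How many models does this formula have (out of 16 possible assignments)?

The models are:
  x1=F x2=T x3=F x4=F
  x1=F x2=T x3=F x4=T
  x1=F x2=T x3=T x4=F
  x1=F x2=T x3=T x4=T
That's 4 in total.

4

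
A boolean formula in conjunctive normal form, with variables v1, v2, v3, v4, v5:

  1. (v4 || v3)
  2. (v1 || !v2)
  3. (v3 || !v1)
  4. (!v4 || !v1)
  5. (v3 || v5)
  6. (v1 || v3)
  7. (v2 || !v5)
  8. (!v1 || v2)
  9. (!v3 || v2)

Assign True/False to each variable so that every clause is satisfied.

v1=True, v2=True, v3=True, v4=False, v5=True

Branch on v1: take v1 = True.
  then v3 is forced to True.
  then v4 is forced to False.
  then v2 is forced to True.
v5 is now unconstrained; take v5 = True.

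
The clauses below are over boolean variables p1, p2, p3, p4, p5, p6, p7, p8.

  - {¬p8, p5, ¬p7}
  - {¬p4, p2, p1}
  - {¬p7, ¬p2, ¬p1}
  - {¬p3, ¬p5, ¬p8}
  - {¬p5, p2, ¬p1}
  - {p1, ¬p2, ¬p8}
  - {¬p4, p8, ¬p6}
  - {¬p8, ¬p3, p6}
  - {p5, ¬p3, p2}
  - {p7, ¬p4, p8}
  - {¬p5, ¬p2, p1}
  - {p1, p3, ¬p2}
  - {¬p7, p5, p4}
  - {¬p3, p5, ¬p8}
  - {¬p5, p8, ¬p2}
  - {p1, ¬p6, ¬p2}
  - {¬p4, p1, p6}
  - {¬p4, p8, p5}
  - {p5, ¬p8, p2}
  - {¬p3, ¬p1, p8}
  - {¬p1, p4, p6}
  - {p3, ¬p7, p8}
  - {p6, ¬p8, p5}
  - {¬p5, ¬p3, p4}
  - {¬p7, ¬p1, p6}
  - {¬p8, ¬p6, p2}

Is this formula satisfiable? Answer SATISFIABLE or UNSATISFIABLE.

Branch on p1: take p1 = False.
Set p2 = False and propagate.
  then p4 is forced to False.
Set p3 = False and propagate.
The remaining clauses are satisfied by p5 = True, p6 = False, p7 = True, p8 = True.
Every clause has at least one true literal under this assignment.
So p1 = False, p2 = False, p3 = False, p4 = False, p5 = True, p6 = False, p7 = True, p8 = True is a satisfying assignment.

SATISFIABLE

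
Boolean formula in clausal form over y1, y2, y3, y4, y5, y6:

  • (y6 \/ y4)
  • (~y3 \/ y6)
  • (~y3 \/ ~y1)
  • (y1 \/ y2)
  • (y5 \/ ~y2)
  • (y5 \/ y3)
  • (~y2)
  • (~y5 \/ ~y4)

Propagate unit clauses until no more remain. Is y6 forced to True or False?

Unit clause (~y2) sets y2 = False.
From (y1 \/ y2) and y2 = False: y1 = True.
(~y3 \/ ~y1) with y1 = True leaves only ~y3, so y3 = False.
(y5 \/ y3) with y3 = False leaves only y5, so y5 = True.
From (~y4 \/ ~y5) and y5 = True: y4 = False.
(y4 \/ y6) with y4 = False leaves only y6, so y6 = True.

True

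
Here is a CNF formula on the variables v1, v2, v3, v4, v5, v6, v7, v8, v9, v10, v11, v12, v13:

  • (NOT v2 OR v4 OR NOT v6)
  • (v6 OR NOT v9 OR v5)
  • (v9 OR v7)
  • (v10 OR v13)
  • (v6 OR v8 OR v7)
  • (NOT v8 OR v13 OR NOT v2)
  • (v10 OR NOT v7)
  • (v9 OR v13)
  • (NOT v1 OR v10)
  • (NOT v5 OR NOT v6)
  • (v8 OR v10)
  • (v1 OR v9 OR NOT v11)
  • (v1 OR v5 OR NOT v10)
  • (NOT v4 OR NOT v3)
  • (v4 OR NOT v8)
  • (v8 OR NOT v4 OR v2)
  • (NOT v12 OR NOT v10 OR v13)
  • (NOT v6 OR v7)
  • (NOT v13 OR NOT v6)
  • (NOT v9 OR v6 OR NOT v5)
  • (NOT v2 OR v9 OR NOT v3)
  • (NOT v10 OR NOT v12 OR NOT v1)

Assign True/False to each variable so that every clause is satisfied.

v1=T, v2=T, v3=F, v4=T, v5=F, v6=T, v7=T, v8=F, v9=T, v10=T, v11=T, v12=F, v13=F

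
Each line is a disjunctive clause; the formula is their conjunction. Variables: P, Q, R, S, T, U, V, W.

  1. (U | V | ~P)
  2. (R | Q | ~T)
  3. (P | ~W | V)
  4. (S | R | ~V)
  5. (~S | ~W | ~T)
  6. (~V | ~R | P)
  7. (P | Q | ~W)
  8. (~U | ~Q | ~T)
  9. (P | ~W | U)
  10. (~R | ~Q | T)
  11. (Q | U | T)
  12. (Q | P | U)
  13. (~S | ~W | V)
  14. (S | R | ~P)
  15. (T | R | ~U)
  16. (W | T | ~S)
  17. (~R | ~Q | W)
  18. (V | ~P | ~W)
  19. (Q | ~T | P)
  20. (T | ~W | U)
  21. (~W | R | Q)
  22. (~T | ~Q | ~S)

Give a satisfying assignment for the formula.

P=T, Q=F, R=T, S=T, T=T, U=T, V=F, W=F

Try P = True.
For the remaining variables, Q = False, R = True, S = True, T = True, U = True, V = False, W = False works.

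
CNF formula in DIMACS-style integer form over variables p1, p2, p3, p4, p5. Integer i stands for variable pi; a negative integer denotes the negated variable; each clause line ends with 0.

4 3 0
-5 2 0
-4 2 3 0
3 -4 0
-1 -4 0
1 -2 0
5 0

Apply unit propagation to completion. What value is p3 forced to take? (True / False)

True

(p5) is a unit clause: p5 = True.
(¬p5 ∨ p2) with p5 = True leaves only p2, so p2 = True.
From (p1 ∨ ¬p2) and p2 = True: p1 = True.
(¬p1 ∨ ¬p4): since p1 = True, the clause reduces to (¬p4). p4 = False.
(p3 ∨ p4) with p4 = False leaves only p3, so p3 = True.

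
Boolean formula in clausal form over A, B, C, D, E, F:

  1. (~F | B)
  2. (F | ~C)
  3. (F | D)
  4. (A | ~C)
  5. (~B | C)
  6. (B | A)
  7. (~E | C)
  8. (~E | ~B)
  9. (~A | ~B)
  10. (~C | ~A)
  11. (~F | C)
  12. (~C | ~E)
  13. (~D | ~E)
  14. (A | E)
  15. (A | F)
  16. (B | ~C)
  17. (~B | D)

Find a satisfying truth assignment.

Branch on A: take A = True.
  then B is forced to False.
  then F is forced to False.
  then C is forced to False.
  then D is forced to True.
  then E is forced to False.
Every clause has at least one true literal under this assignment.

A=T, B=F, C=F, D=T, E=F, F=F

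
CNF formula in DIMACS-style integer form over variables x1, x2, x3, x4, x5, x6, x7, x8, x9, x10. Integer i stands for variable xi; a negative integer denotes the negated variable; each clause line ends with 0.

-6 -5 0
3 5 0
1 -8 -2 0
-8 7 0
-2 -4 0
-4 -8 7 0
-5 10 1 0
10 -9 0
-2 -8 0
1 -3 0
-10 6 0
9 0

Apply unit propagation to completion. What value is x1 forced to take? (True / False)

True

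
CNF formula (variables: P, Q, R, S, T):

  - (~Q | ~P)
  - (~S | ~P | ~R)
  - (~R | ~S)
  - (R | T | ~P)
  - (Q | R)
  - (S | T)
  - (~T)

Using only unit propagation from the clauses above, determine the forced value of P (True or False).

(~T) is a unit clause: T = False.
In (S | T), T is now false; S must hold, so S = True.
From (~S | ~R) and S = True: R = False.
From (R | ~P | T) and R = False, T = False: P = False.

False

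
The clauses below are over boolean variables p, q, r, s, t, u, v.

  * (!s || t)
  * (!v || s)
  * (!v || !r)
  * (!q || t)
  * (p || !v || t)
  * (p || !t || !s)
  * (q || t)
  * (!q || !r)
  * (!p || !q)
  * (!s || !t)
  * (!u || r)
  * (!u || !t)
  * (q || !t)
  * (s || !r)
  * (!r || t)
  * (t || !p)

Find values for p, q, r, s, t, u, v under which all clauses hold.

p=F  q=T  r=F  s=F  t=T  u=F  v=F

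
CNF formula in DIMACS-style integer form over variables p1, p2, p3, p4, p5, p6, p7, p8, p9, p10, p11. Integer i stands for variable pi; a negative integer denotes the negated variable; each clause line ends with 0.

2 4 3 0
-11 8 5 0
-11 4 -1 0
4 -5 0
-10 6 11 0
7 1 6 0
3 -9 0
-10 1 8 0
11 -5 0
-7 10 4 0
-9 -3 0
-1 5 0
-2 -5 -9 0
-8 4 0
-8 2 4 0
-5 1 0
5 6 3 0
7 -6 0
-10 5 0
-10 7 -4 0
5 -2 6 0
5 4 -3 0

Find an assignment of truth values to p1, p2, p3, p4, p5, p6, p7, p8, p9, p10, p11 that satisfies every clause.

p1=True, p2=True, p3=False, p4=True, p5=True, p6=True, p7=True, p8=True, p9=False, p10=False, p11=True

p9 occurs only negated in the remaining clauses — set p9 = False.
Try p1 = True.
  then p5 is forced to True.
  then p4 is forced to True.
  then p11 is forced to True.
Set p6 = True and propagate.
  then p7 is forced to True.
p2, p3, p8, p10 are now unconstrained; take p2 = True, p3 = False, p8 = True, p10 = False.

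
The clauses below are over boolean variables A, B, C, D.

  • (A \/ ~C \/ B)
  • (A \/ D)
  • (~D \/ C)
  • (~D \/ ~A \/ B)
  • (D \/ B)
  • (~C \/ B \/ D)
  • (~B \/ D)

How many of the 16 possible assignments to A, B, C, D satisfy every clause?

2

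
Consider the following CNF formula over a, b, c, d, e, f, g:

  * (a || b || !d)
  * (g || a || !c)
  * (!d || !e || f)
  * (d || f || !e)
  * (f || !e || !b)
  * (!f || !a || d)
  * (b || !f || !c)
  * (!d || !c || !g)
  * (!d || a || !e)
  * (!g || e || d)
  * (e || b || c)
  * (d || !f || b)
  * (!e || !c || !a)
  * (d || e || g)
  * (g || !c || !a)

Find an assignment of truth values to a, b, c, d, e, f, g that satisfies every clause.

a = 0, b = 1, c = 0, d = 1, e = 0, f = 0, g = 1

Try a = False.
Set b = True and propagate.
The remaining clauses are satisfied by c = False, d = True, e = False, f = False, g = True.
Every clause has at least one true literal under this assignment.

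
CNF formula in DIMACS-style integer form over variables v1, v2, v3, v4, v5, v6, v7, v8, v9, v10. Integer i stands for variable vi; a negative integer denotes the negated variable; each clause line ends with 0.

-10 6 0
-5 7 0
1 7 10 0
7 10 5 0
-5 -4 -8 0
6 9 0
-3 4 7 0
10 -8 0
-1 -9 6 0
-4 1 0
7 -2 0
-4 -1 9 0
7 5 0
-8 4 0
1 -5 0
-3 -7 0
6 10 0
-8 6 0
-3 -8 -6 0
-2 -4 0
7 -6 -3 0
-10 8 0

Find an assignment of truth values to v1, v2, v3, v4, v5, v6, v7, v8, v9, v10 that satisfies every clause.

v1=True, v2=False, v3=False, v4=False, v5=True, v6=True, v7=True, v8=False, v9=False, v10=False

Pure literal: v2 appears only negated; assign v2 = False.
v3 occurs only negated in the remaining clauses — set v3 = False.
Set v1 = True and propagate.
Set v4 = False and propagate.
  then v8 is forced to False.
  then v10 is forced to False.
  then v6 is forced to True.
Branch on v5: take v5 = True.
  then v7 is forced to True.
v9 is now unconstrained; take v9 = False.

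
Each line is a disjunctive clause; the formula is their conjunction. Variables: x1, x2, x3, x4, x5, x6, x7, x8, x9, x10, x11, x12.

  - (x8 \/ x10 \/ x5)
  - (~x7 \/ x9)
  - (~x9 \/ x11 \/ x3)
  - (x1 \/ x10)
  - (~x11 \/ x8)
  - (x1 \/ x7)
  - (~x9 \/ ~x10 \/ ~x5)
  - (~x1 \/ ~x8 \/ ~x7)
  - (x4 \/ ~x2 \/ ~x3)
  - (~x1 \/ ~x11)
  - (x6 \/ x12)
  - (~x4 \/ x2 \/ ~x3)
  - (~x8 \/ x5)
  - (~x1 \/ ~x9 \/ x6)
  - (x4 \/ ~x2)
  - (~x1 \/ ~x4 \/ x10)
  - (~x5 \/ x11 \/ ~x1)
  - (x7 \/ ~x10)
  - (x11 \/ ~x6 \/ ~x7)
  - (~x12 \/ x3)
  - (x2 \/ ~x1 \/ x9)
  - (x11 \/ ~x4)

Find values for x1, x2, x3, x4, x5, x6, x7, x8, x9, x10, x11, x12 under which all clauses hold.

x1=False, x2=False, x3=True, x4=False, x5=False, x6=False, x7=True, x8=False, x9=True, x10=True, x11=False, x12=True

Try x1 = False.
  then x10 is forced to True.
  then x7 is forced to True.
  then x9 is forced to True.
  then x5 is forced to False.
  then x8 is forced to False.
  then x11 is forced to False.
  then x3 is forced to True.
  then x6 is forced to False.
  then x12 is forced to True.
  then x4 is forced to False.
  then x2 is forced to False.
Every clause has at least one true literal under this assignment.
Check each clause:
  1. (x8 \/ x10 \/ x5) — x10 is true.
  2. (x9 \/ ~x7) — x9 is true.
  3. (~x9 \/ x3 \/ x11) — x3 is true.
  4. (x10 \/ x1) — x10 is true.
  5. (~x11 \/ x8) — ~x11 is true.
  6. (x1 \/ x7) — x7 is true.
  7. (~x10 \/ ~x5 \/ ~x9) — ~x5 is true.
  8. (~x8 \/ ~x7 \/ ~x1) — ~x8 is true.
  9. (~x3 \/ x4 \/ ~x2) — ~x2 is true.
  10. (~x11 \/ ~x1) — ~x11 is true.
  11. (x12 \/ x6) — x12 is true.
  12. (x2 \/ ~x4 \/ ~x3) — ~x4 is true.
  13. (~x8 \/ x5) — ~x8 is true.
  14. (x6 \/ ~x1 \/ ~x9) — ~x1 is true.
  15. (x4 \/ ~x2) — ~x2 is true.
  16. (x10 \/ ~x4 \/ ~x1) — x10 is true.
  17. (~x1 \/ x11 \/ ~x5) — ~x5 is true.
  18. (x7 \/ ~x10) — x7 is true.
  19. (~x6 \/ x11 \/ ~x7) — ~x6 is true.
  20. (~x12 \/ x3) — x3 is true.
  21. (x2 \/ ~x1 \/ x9) — x9 is true.
  22. (x11 \/ ~x4) — ~x4 is true.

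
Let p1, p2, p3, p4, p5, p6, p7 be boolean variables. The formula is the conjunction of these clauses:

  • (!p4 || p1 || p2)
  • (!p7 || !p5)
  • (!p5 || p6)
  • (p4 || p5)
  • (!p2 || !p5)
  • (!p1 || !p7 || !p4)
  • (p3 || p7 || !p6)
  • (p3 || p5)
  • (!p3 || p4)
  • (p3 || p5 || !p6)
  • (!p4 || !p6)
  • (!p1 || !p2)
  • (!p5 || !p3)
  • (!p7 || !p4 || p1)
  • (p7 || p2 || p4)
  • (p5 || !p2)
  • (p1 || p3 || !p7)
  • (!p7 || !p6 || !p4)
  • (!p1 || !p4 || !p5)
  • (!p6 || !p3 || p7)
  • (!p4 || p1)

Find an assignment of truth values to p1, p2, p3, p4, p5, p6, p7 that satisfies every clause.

p1=True, p2=False, p3=True, p4=True, p5=False, p6=False, p7=False

Set p1 = True and propagate.
  then p2 is forced to False.
Branch on p3: take p3 = True.
  then p4 is forced to True.
  then p7 is forced to False.
  then p6 is forced to False.
  then p5 is forced to False.
Every clause has at least one true literal under this assignment.
Check each clause:
  1. (p1 || p2 || !p4) — p1 is true.
  2. (!p5 || !p7) — !p7 is true.
  3. (!p5 || p6) — !p5 is true.
  4. (p4 || p5) — p4 is true.
  5. (!p5 || !p2) — !p5 is true.
  6. (!p7 || !p4 || !p1) — !p7 is true.
  7. (p3 || !p6 || p7) — !p6 is true.
  8. (p5 || p3) — p3 is true.
  9. (!p3 || p4) — p4 is true.
  10. (p3 || p5 || !p6) — !p6 is true.
  11. (!p4 || !p6) — !p6 is true.
  12. (!p2 || !p1) — !p2 is true.
  13. (!p3 || !p5) — !p5 is true.
  14. (p1 || !p4 || !p7) — !p7 is true.
  15. (p2 || p4 || p7) — p4 is true.
  16. (p5 || !p2) — !p2 is true.
  17. (!p7 || p3 || p1) — p1 is true.
  18. (!p7 || !p6 || !p4) — !p7 is true.
  19. (!p4 || !p1 || !p5) — !p5 is true.
  20. (!p6 || p7 || !p3) — !p6 is true.
  21. (p1 || !p4) — p1 is true.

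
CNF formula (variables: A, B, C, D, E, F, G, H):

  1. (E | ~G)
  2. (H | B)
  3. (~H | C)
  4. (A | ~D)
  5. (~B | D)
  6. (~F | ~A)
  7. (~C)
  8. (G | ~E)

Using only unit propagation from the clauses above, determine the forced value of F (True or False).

False

(~C) is a unit clause: C = False.
(C | ~H) with C = False leaves only ~H, so H = False.
In (B | H), H is now false; B must hold, so B = True.
In (~B | D), ~B is now false; D must hold, so D = True.
In (A | ~D), ~D is now false; A must hold, so A = True.
From (~F | ~A) and A = True: F = False.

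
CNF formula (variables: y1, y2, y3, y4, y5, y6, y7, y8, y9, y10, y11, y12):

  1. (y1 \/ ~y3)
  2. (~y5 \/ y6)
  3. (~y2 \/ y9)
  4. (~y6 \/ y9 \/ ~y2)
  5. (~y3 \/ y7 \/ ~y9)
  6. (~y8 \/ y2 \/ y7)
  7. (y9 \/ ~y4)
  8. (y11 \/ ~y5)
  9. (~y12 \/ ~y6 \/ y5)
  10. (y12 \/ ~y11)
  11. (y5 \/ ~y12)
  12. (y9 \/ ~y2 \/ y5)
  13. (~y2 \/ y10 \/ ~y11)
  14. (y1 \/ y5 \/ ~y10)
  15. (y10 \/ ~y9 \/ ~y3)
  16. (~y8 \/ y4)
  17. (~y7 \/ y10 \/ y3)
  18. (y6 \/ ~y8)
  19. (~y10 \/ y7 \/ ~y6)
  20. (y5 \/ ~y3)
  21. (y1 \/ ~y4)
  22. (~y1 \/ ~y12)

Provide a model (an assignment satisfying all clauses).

y1 = F, y2 = F, y3 = F, y4 = F, y5 = F, y6 = T, y7 = F, y8 = F, y9 = F, y10 = F, y11 = F, y12 = F

Pure literal: y8 appears only negated; assign y8 = False.
Branch on y1: take y1 = False.
  then y3 is forced to False.
  then y4 is forced to False.
Set y2 = False and propagate.
For the remaining variables, y5 = False, y6 = True, y7 = False, y9 = False, y10 = False, y11 = False, y12 = False works.
Every clause has at least one true literal under this assignment.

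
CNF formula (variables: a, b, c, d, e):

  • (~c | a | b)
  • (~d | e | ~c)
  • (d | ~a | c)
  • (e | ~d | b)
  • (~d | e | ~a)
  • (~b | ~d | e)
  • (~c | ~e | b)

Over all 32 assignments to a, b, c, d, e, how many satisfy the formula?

15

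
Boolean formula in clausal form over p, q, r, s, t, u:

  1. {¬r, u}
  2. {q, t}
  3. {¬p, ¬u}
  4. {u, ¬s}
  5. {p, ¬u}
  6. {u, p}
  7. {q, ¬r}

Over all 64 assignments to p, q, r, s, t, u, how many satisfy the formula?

3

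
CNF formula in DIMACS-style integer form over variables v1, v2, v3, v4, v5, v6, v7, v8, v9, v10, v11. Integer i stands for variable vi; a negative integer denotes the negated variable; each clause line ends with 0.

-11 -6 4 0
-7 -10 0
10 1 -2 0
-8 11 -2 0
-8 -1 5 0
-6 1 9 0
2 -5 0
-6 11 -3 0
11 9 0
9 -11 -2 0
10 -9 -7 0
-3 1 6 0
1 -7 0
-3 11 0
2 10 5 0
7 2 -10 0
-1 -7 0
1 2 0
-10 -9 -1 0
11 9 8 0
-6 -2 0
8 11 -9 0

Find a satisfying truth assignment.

v1=T, v2=T, v3=T, v4=T, v5=T, v6=F, v7=F, v8=F, v9=T, v10=F, v11=T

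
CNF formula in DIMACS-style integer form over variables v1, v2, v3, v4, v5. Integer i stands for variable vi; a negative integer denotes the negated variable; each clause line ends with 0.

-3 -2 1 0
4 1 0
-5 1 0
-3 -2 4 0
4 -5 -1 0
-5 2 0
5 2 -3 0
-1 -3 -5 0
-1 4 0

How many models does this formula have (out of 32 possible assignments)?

The models are:
  v1=F v2=F v3=F v4=T v5=F
  v1=F v2=T v3=F v4=T v5=F
  v1=T v2=F v3=F v4=T v5=F
  v1=T v2=T v3=F v4=T v5=F
  v1=T v2=T v3=F v4=T v5=T
  v1=T v2=T v3=T v4=T v5=F
That's 6 in total.

6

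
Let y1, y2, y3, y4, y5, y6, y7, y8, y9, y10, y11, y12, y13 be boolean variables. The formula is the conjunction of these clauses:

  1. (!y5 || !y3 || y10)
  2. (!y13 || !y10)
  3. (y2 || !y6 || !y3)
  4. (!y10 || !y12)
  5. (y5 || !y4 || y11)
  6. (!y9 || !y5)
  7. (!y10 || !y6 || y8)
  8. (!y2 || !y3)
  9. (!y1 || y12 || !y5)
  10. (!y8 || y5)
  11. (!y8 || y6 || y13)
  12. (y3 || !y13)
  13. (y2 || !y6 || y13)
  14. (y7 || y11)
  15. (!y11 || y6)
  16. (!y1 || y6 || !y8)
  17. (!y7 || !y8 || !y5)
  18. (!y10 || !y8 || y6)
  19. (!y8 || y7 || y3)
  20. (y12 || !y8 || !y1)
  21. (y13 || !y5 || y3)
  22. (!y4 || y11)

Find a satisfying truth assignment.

y1=T  y2=T  y3=F  y4=F  y5=F  y6=F  y7=T  y8=F  y9=F  y10=T  y11=F  y12=F  y13=F

Pure literal: y4 appears only negated; assign y4 = False.
y9 occurs only negated in the remaining clauses — set y9 = False.
Try y1 = True.
Branch on y2: take y2 = True.
  then y3 is forced to False.
  then y13 is forced to False.
  then y5 is forced to False.
  then y8 is forced to False.
Set y6 = False and propagate.
  then y11 is forced to False.
  then y7 is forced to True.
The remaining clauses are satisfied by y10 = True, y12 = False.
Every clause has at least one true literal under this assignment.
Check each clause:
  1. (y10 || !y3 || !y5) — y10 is true.
  2. (!y13 || !y10) — !y13 is true.
  3. (y2 || !y3 || !y6) — y2 is true.
  4. (!y12 || !y10) — !y12 is true.
  5. (!y4 || y11 || y5) — !y4 is true.
  6. (!y9 || !y5) — !y5 is true.
  7. (!y10 || !y6 || y8) — !y6 is true.
  8. (!y3 || !y2) — !y3 is true.
  9. (!y5 || !y1 || y12) — !y5 is true.
  10. (y5 || !y8) — !y8 is true.
  11. (y6 || y13 || !y8) — !y8 is true.
  12. (!y13 || y3) — !y13 is true.
  13. (!y6 || y2 || y13) — y2 is true.
  14. (y11 || y7) — y7 is true.
  15. (!y11 || y6) — !y11 is true.
  16. (!y8 || y6 || !y1) — !y8 is true.
  17. (!y5 || !y7 || !y8) — !y8 is true.
  18. (!y10 || !y8 || y6) — !y8 is true.
  19. (!y8 || y3 || y7) — !y8 is true.
  20. (y12 || !y1 || !y8) — !y8 is true.
  21. (!y5 || y13 || y3) — !y5 is true.
  22. (!y4 || y11) — !y4 is true.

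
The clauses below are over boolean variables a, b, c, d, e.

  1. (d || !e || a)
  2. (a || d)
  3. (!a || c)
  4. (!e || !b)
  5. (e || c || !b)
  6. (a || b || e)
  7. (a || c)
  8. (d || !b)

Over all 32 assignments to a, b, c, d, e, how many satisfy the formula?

7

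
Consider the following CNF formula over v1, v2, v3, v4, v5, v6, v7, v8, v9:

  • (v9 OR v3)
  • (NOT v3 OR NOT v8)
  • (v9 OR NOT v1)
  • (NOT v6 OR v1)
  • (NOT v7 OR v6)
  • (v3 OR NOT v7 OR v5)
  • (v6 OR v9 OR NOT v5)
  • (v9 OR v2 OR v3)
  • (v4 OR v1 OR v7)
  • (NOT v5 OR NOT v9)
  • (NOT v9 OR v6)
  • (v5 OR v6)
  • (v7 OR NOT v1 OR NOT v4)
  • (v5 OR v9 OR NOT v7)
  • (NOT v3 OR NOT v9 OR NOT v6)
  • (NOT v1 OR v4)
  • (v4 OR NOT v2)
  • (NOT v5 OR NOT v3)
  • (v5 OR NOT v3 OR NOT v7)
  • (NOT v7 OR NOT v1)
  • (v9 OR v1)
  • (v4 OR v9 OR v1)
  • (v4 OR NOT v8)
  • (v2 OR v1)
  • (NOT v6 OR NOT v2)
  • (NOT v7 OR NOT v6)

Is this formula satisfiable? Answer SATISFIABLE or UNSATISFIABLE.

v9 = True:
  propagation gives v5=False, v6=True, v1=True, v3=False; an empty clause results — contradiction.
v9 = False:
  propagation gives v3=True, v8=False, v1=False; an empty clause results — contradiction.
Every branch closes, so no satisfying assignment exists.

UNSATISFIABLE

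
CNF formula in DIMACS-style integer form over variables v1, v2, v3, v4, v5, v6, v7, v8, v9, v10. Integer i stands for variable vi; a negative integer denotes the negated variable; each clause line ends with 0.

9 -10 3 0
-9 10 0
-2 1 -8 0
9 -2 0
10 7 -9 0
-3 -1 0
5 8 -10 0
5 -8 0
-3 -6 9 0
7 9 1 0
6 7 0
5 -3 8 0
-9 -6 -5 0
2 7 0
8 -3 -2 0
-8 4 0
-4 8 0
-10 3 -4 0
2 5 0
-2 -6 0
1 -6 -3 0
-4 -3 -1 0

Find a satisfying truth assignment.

Pure literal: v7 appears only positively; assign v7 = True.
Try v1 = False.
Try v2 = False.
  then v5 is forced to True.
Branch on v3: take v3 = False.
The remaining clauses are satisfied by v4 = True, v6 = True, v8 = True, v9 = False, v10 = False.
Every clause has at least one true literal under this assignment.

v1 = F, v2 = F, v3 = F, v4 = T, v5 = T, v6 = T, v7 = T, v8 = T, v9 = F, v10 = F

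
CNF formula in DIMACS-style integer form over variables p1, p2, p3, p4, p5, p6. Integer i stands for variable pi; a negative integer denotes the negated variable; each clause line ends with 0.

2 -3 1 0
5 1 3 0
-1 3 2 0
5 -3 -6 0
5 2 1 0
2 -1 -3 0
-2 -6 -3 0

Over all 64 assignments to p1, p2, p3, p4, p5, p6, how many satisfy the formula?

24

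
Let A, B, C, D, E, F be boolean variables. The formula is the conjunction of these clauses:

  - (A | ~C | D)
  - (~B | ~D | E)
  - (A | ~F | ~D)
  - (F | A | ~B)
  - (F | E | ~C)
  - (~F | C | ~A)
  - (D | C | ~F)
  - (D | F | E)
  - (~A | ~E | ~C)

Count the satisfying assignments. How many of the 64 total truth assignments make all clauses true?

12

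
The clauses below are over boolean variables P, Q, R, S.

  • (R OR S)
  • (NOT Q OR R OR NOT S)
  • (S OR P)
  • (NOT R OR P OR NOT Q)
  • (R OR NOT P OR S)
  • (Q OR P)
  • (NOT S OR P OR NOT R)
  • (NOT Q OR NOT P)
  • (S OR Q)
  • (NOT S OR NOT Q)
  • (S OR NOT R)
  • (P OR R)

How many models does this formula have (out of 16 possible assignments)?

The models are:
  P=1 Q=0 R=0 S=1
  P=1 Q=0 R=1 S=1
Count: 2.

2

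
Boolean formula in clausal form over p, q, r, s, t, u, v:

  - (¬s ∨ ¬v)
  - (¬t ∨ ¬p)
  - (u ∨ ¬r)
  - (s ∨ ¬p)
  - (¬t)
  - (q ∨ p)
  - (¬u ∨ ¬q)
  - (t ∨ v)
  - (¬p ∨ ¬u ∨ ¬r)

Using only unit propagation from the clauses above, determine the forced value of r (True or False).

False

Unit clause (¬t) sets t = False.
From (v ∨ t) and t = False: v = True.
In (¬s ∨ ¬v), ¬v is now false; ¬s must hold, so s = False.
In (s ∨ ¬p), s is now false; ¬p must hold, so p = False.
(p ∨ q) with p = False leaves only q, so q = True.
From (¬u ∨ ¬q) and q = True: u = False.
In (¬r ∨ u), u is now false; ¬r must hold, so r = False.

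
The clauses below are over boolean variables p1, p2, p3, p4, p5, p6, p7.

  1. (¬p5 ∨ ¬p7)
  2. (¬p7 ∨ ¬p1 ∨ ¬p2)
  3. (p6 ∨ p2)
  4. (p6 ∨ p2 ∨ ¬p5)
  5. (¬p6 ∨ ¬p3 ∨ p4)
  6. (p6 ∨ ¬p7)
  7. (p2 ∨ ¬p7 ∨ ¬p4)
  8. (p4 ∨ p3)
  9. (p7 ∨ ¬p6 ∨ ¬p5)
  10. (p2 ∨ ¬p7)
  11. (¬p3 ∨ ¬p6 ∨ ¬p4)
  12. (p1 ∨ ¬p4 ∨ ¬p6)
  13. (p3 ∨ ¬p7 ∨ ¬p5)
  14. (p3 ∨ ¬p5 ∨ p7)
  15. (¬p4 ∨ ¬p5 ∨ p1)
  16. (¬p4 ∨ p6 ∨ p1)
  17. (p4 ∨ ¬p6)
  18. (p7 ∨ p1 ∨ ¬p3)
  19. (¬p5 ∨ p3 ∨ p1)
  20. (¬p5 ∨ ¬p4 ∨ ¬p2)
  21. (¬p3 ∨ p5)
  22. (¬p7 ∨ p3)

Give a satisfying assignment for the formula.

p1=1, p2=0, p3=0, p4=1, p5=0, p6=1, p7=0

Branch on p1: take p1 = True.
Branch on p2: take p2 = False.
  then p6 is forced to True.
  then p7 is forced to False.
  then p5 is forced to False.
  then p4 is forced to True.
  then p3 is forced to False.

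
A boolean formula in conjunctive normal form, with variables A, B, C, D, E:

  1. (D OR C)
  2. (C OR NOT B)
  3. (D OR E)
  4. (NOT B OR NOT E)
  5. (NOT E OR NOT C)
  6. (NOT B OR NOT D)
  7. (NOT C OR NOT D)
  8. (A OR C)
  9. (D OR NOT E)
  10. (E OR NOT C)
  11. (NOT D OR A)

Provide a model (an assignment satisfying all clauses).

A=1, B=0, C=0, D=1, E=0

Check each clause:
  1. (D OR C) — D is true.
  2. (C OR NOT B) — NOT B is true.
  3. (E OR D) — D is true.
  4. (NOT B OR NOT E) — NOT E is true.
  5. (NOT E OR NOT C) — NOT E is true.
  6. (NOT D OR NOT B) — NOT B is true.
  7. (NOT C OR NOT D) — NOT C is true.
  8. (A OR C) — A is true.
  9. (D OR NOT E) — NOT E is true.
  10. (E OR NOT C) — NOT C is true.
  11. (NOT D OR A) — A is true.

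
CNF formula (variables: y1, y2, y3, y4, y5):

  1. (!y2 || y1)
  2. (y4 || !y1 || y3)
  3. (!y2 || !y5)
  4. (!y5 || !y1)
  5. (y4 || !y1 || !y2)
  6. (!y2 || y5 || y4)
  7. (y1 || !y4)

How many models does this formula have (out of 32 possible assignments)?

9

Case analysis on y1 and y2:
  y1=1, y2=1: remaining (y3,y4,y5) ∈ {(0,1,0); (1,1,0)} — 2.
  y1=1, y2=0: remaining (y3,y4,y5) ∈ {(0,1,0); (1,0,0); (1,1,0)} — 3.
  y1=0, y2=1: a clause becomes empty — 0.
  y1=0, y2=0: remaining (y3,y4,y5) ∈ {(0,0,0); (0,0,1); (1,0,0); (1,0,1)} — 4.
Total: 2 + 3 + 0 + 4 = 9.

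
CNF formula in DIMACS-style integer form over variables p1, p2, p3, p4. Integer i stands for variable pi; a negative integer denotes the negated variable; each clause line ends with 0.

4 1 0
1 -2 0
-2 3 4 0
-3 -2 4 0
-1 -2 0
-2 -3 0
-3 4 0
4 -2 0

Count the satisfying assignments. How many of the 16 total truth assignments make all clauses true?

5

Satisfying assignments:
  p1=0 p2=0 p3=0 p4=1
  p1=0 p2=0 p3=1 p4=1
  p1=1 p2=0 p3=0 p4=0
  p1=1 p2=0 p3=0 p4=1
  p1=1 p2=0 p3=1 p4=1
That's 5 in total.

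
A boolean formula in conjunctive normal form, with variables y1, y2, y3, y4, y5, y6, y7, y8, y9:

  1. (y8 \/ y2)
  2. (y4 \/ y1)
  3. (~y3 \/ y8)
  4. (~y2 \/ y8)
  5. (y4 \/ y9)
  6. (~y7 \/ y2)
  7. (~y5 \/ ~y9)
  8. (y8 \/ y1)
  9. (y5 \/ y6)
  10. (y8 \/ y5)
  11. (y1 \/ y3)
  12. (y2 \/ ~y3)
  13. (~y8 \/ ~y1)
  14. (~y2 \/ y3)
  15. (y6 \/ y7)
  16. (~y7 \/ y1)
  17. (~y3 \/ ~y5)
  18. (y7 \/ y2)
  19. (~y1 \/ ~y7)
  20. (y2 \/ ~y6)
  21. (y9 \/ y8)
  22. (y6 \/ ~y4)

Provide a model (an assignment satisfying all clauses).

y1 = 0, y2 = 1, y3 = 1, y4 = 1, y5 = 0, y6 = 1, y7 = 0, y8 = 1, y9 = 1

Try y1 = False.
  then y4 is forced to True.
  then y8 is forced to True.
  then y3 is forced to True.
  then y2 is forced to True.
  then y7 is forced to False.
  then y6 is forced to True.
  then y5 is forced to False.
y9 is now unconstrained; take y9 = True.
Every clause has at least one true literal under this assignment.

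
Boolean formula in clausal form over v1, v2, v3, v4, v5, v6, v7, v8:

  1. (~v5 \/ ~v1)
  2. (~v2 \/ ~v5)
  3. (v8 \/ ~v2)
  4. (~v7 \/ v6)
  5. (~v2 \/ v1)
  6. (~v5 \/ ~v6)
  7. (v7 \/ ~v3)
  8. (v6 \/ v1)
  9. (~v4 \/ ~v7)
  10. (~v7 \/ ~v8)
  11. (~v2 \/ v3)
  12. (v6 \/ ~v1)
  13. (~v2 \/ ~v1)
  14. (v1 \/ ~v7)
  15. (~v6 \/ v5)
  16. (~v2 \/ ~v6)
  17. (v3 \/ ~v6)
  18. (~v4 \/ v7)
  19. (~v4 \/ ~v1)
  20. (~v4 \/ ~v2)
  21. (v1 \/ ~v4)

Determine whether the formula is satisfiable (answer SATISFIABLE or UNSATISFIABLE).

v1 = True:
  propagation gives v5=False, v6=True; an empty clause results — contradiction.
v1 = False:
  propagation gives v2=False, v6=True, v5=False; an empty clause results — contradiction.
Every branch closes, so no satisfying assignment exists.

UNSATISFIABLE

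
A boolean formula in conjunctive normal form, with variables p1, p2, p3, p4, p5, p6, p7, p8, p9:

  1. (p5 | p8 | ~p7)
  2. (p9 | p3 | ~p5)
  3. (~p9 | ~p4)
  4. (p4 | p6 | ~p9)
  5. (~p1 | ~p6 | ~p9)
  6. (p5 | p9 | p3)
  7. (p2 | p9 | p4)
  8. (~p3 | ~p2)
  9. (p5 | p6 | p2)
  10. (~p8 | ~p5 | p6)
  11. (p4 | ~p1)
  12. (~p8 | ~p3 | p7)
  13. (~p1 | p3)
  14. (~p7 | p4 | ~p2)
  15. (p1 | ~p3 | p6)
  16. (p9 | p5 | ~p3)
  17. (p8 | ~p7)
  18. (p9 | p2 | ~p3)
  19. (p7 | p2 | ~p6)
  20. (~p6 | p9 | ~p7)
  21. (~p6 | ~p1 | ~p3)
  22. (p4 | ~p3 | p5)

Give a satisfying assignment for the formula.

p1=F, p2=T, p3=F, p4=F, p5=T, p6=T, p7=F, p8=F, p9=T

Branch on p1: take p1 = False.
The remaining clauses are satisfied by p2 = True, p3 = False, p4 = False, p5 = True, p6 = True, p7 = False, p8 = False, p9 = True.
Check each clause:
  1. (p8 | p5 | ~p7) — ~p7 is true.
  2. (~p5 | p3 | p9) — p9 is true.
  3. (~p4 | ~p9) — ~p4 is true.
  4. (p4 | p6 | ~p9) — p6 is true.
  5. (~p9 | ~p1 | ~p6) — ~p1 is true.
  6. (p9 | p5 | p3) — p9 is true.
  7. (p2 | p4 | p9) — p9 is true.
  8. (~p2 | ~p3) — ~p3 is true.
  9. (p6 | p2 | p5) — p2 is true.
  10. (~p5 | p6 | ~p8) — ~p8 is true.
  11. (p4 | ~p1) — ~p1 is true.
  12. (p7 | ~p8 | ~p3) — ~p8 is true.
  13. (~p1 | p3) — ~p1 is true.
  14. (~p7 | p4 | ~p2) — ~p7 is true.
  15. (p6 | ~p3 | p1) — ~p3 is true.
  16. (p9 | p5 | ~p3) — p9 is true.
  17. (~p7 | p8) — ~p7 is true.
  18. (p9 | p2 | ~p3) — p9 is true.
  19. (~p6 | p2 | p7) — p2 is true.
  20. (p9 | ~p7 | ~p6) — p9 is true.
  21. (~p1 | ~p3 | ~p6) — ~p3 is true.
  22. (p4 | ~p3 | p5) — ~p3 is true.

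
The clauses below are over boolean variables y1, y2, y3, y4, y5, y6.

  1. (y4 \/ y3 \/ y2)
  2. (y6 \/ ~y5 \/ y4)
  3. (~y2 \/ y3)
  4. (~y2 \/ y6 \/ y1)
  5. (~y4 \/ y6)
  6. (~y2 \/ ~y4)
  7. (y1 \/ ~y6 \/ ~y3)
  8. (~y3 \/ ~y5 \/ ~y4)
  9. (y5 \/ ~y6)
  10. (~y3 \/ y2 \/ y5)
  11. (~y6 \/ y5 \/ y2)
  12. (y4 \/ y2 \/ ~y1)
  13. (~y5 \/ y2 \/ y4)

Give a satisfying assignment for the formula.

y1=T, y2=F, y3=F, y4=T, y5=T, y6=T

Try y1 = True.
Set y2 = False and propagate.
  then y4 is forced to True.
  then y6 is forced to True.
  then y5 is forced to True.
  then y3 is forced to False.
Every clause has at least one true literal under this assignment.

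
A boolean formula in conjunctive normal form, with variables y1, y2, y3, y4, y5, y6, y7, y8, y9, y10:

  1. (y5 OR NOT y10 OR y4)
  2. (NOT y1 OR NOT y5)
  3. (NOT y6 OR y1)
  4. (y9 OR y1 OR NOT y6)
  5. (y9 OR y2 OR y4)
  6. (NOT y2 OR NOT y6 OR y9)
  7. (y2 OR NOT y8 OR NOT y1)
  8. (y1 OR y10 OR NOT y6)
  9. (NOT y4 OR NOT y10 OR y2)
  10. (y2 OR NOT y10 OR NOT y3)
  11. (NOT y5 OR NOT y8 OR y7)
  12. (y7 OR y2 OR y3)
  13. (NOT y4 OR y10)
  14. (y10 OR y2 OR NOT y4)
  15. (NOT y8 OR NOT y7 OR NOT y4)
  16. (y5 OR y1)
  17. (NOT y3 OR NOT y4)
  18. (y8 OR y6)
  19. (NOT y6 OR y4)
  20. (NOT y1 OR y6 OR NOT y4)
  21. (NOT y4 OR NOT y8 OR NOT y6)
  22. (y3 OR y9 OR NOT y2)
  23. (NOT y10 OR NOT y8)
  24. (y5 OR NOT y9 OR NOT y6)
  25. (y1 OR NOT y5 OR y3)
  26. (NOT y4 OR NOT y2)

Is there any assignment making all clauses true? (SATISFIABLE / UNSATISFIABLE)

SATISFIABLE

Try y1 = False.
  then y6 is forced to False.
  then y5 is forced to True.
  then y8 is forced to True.
  then y7 is forced to True.
  then y4 is forced to False.
  then y10 is forced to False.
  then y3 is forced to True.
The remaining clauses are satisfied by y2 = True, y9 = False.
Every clause has at least one true literal under this assignment.
So y1 = False, y2 = True, y3 = True, y4 = False, y5 = True, y6 = False, y7 = True, y8 = True, y9 = False, y10 = False is a satisfying assignment.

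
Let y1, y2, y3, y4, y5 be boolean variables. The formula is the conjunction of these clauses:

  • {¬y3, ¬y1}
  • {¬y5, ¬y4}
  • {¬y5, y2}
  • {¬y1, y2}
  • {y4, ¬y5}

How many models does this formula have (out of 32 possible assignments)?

Case analysis on y5 and y1:
  y5=T, y1=T: a clause becomes empty — 0.
  y5=T, y1=F: a clause becomes empty — 0.
  y5=F, y1=T: remaining (y2,y3,y4) ∈ {(T,F,F); (T,F,T)} — 2.
  y5=F, y1=F: y2, y3, y4 free → 2^3 = 8.
Total: 0 + 0 + 2 + 8 = 10.

10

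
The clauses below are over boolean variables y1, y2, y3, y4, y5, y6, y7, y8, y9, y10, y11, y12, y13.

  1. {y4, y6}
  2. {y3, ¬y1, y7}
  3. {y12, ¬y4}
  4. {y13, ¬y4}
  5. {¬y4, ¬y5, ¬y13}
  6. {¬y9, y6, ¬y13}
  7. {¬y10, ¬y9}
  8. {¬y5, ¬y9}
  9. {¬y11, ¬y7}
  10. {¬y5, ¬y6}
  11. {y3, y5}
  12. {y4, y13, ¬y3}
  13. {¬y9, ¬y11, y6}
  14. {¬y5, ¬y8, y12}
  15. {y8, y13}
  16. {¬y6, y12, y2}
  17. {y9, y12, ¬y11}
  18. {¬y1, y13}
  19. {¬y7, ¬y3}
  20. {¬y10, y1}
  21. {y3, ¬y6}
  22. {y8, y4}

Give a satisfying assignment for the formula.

Pure literal: y2 appears only positively; assign y2 = True.
Pure literal: y10 appears only negated; assign y10 = False.
Set y1 = False and propagate.
Set y3 = True and propagate.
  then y7 is forced to False.
Set y4 = True and propagate.
  then y12 is forced to True.
  then y13 is forced to True.
  then y5 is forced to False.
The remaining clauses are satisfied by y6 = True, y8 = True, y9 = False, y11 = False.

y1 = 0, y2 = 1, y3 = 1, y4 = 1, y5 = 0, y6 = 1, y7 = 0, y8 = 1, y9 = 0, y10 = 0, y11 = 0, y12 = 1, y13 = 1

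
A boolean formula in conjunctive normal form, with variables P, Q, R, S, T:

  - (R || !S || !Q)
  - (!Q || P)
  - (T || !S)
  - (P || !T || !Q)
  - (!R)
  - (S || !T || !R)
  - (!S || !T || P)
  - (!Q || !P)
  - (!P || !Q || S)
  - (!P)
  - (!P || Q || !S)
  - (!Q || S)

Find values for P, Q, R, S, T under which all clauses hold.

(!R) is a unit clause, so R = False.
The clause (!P) is unit: P must be False.
(!Q) is a unit clause, so Q = False.
Pure literal: S appears only negated; assign S = False.
T is now unconstrained; take T = True.
Check each clause:
  1. (!Q || !S || R) — !S is true.
  2. (P || !Q) — !Q is true.
  3. (T || !S) — !S is true.
  4. (P || !T || !Q) — !Q is true.
  5. (!R) — !R is true.
  6. (!T || S || !R) — !R is true.
  7. (!T || P || !S) — !S is true.
  8. (!Q || !P) — !P is true.
  9. (!P || S || !Q) — !Q is true.
  10. (!P) — !P is true.
  11. (!S || Q || !P) — !S is true.
  12. (S || !Q) — !Q is true.

P=False, Q=False, R=False, S=False, T=True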